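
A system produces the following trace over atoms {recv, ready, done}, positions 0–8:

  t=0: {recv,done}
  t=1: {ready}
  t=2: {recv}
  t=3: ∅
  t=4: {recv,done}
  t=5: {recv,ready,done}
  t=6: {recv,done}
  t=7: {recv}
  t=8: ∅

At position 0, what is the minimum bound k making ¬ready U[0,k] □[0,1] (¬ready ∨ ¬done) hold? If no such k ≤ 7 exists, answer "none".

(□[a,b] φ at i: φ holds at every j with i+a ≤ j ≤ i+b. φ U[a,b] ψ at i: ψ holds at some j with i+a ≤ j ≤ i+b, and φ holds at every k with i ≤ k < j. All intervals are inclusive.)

Need earliest j ≥ 0 with □[0,1] (¬ready ∨ ¬done), and ¬ready at every k in [0,j-1].
  j=0: rhs holds (empty prefix). k = 0.

0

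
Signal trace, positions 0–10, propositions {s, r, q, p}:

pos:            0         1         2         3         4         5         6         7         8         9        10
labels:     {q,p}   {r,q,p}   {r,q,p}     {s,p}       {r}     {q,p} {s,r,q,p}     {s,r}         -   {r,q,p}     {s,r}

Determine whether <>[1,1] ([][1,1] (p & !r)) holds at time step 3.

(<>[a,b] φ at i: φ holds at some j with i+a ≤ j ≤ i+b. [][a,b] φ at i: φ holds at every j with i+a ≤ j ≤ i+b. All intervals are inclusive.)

True

Check [][1,1] (p & !r) at each j in [4,4]:
  j=4: holds on [5,5]
Found at j=4 → formula holds.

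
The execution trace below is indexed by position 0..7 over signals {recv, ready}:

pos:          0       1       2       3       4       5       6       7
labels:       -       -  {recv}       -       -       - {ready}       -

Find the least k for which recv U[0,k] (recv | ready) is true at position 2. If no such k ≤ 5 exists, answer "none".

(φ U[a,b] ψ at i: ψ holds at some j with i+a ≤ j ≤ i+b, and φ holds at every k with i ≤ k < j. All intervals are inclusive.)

Need earliest j ≥ 2 with (recv | ready), and recv at every k in [2,j-1].
  j=2: rhs holds (empty prefix). k = 0.

0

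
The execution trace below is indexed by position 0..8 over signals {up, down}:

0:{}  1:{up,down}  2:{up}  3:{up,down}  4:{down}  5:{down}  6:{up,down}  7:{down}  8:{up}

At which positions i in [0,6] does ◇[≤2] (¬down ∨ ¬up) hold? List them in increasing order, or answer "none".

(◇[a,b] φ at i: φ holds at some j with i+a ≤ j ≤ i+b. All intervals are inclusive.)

Evaluate at each i in [0,6]:
  i=0: ✓ (witness j=0)
  i=1: ✓ (witness j=2)
  i=2: ✓ (witness j=2)
  i=3: ✓ (witness j=4)
  i=4: ✓ (witness j=4)
  i=5: ✓ (witness j=5)
  i=6: ✓ (witness j=7)

0, 1, 2, 3, 4, 5, 6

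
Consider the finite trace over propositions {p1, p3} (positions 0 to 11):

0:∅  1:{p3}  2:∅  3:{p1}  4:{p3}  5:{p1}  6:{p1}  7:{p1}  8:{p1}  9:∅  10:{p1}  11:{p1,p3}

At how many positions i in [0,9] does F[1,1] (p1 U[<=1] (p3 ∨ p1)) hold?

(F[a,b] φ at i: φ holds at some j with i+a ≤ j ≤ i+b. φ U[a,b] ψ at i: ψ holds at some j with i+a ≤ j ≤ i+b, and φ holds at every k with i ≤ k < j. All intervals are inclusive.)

8

Evaluate at each i in [0,9]:
  i=0: ✓ (witness j=1)
  i=1: ✗ (none in [2,2])
  i=2: ✓ (witness j=3)
  i=3: ✓ (witness j=4)
  i=4: ✓ (witness j=5)
  i=5: ✓ (witness j=6)
  i=6: ✓ (witness j=7)
  i=7: ✓ (witness j=8)
  i=8: ✗ (none in [9,9])
  i=9: ✓ (witness j=10)
Positions where it holds: {0, 2, 3, 4, 5, 6, 7, 9} → 8.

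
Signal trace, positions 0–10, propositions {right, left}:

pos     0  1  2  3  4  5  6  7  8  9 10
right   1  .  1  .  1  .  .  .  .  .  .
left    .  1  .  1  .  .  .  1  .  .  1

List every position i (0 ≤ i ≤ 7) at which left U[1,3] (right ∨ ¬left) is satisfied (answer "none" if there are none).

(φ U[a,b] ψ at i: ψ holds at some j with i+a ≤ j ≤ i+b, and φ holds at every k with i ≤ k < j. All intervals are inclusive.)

Evaluate at each i in [0,7]:
  i=0: ✗ (lhs fails at k=0 before rhs at j=2)
  i=1: ✓ (rhs at j=2; lhs holds on [1,1])
  i=2: ✗ (lhs fails at k=2 before rhs at j=4)
  i=3: ✓ (rhs at j=4; lhs holds on [3,3])
  i=4: ✗ (lhs fails at k=4 before rhs at j=5)
  i=5: ✗ (lhs fails at k=5 before rhs at j=6)
  i=6: ✗ (lhs fails at k=6 before rhs at j=8)
  i=7: ✓ (rhs at j=8; lhs holds on [7,7])

1, 3, 7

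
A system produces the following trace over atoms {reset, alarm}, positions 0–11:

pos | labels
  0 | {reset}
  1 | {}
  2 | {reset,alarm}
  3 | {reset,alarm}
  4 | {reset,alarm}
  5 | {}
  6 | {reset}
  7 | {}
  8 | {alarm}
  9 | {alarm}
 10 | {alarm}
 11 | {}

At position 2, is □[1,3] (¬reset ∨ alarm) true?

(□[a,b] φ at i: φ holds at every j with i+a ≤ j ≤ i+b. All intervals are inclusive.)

Check (¬reset ∨ alarm) at every j in [3,5]:
  j=3: true
  j=4: true
  j=5: true
All positions satisfy it → formula holds.

Yes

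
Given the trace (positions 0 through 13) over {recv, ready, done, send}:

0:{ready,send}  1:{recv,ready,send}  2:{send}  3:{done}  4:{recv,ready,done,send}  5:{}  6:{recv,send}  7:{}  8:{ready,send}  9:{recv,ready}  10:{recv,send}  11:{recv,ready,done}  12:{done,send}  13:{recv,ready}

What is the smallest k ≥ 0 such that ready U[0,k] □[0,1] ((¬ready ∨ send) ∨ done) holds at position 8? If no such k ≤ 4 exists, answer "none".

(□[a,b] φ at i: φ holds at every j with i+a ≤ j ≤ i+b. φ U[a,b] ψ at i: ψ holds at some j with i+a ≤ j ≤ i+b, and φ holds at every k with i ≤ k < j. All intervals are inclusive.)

Need earliest j ≥ 8 with □[0,1] ((¬ready ∨ send) ∨ done), and ready at every k in [8,j-1].
  j=8: rhs fails.
  j=9: rhs fails.
  j=10: rhs holds; lhs holds on [8,9]. k = 2.

2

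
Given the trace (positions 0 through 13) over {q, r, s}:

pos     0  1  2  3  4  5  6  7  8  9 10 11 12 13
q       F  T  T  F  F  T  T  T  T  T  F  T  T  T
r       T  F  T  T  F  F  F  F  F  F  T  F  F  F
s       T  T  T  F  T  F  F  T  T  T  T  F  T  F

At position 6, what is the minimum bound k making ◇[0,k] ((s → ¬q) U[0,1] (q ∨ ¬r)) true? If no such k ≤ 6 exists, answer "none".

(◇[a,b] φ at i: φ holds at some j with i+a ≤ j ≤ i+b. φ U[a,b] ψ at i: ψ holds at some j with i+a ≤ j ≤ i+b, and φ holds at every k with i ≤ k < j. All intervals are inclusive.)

0

Scan j = 6,7,… for ((s → ¬q) U[0,1] (q ∨ ¬r)):
  j=6: holds
First hit at j=6, so smallest k = 6-6 = 0.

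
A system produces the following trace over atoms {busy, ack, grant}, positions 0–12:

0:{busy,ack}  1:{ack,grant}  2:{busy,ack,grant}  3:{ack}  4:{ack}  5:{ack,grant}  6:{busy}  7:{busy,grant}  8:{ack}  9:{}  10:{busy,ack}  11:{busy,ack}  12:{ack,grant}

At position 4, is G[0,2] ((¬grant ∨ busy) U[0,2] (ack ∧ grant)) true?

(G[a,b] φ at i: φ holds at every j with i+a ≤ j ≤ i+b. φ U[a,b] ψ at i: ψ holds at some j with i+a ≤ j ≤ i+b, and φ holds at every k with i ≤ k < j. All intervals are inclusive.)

Check ((¬grant ∨ busy) U[0,2] (ack ∧ grant)) at every j in [4,6]:
  j=4: holds
  j=5: holds
  j=6: fails
Fails at j=6 → formula fails.

False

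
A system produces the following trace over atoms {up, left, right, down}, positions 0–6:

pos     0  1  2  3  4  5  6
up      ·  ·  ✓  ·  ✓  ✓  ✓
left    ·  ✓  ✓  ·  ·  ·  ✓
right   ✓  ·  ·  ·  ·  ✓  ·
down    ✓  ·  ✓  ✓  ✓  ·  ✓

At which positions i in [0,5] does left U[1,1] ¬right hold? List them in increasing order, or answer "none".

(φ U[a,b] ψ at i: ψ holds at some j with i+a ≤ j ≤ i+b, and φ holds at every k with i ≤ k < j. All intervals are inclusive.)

1, 2

Evaluate at each i in [0,5]:
  i=0: ✗ (lhs fails at k=0 before rhs at j=1)
  i=1: ✓ (rhs at j=2; lhs holds on [1,1])
  i=2: ✓ (rhs at j=3; lhs holds on [2,2])
  i=3: ✗ (lhs fails at k=3 before rhs at j=4)
  i=4: ✗ (no rhs in [5,5])
  i=5: ✗ (lhs fails at k=5 before rhs at j=6)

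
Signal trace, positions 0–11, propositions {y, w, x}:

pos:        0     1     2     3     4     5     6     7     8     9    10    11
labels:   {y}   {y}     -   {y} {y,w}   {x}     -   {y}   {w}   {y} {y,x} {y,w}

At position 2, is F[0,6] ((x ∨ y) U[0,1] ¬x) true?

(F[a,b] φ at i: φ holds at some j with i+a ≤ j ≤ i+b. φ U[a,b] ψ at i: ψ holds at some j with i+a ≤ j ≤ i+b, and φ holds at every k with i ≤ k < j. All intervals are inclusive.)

Yes

Check ((x ∨ y) U[0,1] ¬x) at each j in [2,8]:
  j=2: holds
  j=3: holds
  j=4: holds
  j=5: holds
  j=6: holds
  j=7: holds
  j=8: holds
Found at j=2 → formula holds.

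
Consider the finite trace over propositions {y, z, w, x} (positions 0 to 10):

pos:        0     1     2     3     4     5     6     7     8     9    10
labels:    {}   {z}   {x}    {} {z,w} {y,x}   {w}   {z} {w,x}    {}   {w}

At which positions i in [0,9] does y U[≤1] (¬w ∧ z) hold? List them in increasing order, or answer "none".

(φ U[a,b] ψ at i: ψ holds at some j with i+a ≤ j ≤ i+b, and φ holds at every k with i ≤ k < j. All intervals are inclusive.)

1, 7

Evaluate at each i in [0,9]:
  i=0: ✗ (lhs fails at k=0 before rhs at j=1)
  i=1: ✓ (rhs at j=1)
  i=2: ✗ (no rhs in [2,3])
  i=3: ✗ (no rhs in [3,4])
  i=4: ✗ (no rhs in [4,5])
  i=5: ✗ (no rhs in [5,6])
  i=6: ✗ (lhs fails at k=6 before rhs at j=7)
  i=7: ✓ (rhs at j=7)
  i=8: ✗ (no rhs in [8,9])
  i=9: ✗ (no rhs in [9,10])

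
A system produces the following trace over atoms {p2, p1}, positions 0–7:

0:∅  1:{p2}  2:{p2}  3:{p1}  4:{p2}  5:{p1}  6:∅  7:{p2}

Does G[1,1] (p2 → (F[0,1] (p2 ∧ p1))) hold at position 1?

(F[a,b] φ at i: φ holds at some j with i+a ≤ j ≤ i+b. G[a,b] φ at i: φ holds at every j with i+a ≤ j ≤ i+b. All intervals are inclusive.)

Does not hold

Check (p2 → (F[0,1] (p2 ∧ p1))) at every j in [2,2]:
  j=2: antecedent true; consequent fails (none in [2,3]) → ✗
Fails at j=2 → formula fails.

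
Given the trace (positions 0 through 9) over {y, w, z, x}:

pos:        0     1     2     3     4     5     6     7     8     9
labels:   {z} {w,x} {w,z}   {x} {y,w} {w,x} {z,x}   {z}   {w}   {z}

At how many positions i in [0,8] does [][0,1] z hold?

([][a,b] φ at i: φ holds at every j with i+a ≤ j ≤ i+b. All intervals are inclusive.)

Evaluate at each i in [0,8]:
  i=0: ✗ (fails at j=1)
  i=1: ✗ (fails at j=1)
  i=2: ✗ (fails at j=3)
  i=3: ✗ (fails at j=3)
  i=4: ✗ (fails at j=4)
  i=5: ✗ (fails at j=5)
  i=6: ✓ (all of [6,7])
  i=7: ✗ (fails at j=8)
  i=8: ✗ (fails at j=8)
Positions where it holds: {6} → 1.

1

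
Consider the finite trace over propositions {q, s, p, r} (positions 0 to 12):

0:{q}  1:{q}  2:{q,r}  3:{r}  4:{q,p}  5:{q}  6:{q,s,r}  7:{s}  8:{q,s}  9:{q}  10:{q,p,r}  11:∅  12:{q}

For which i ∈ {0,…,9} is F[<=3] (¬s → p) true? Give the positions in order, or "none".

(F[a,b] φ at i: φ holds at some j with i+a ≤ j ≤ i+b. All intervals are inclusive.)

Evaluate at each i in [0,9]:
  i=0: ✗ (none in [0,3])
  i=1: ✓ (witness j=4)
  i=2: ✓ (witness j=4)
  i=3: ✓ (witness j=4)
  i=4: ✓ (witness j=4)
  i=5: ✓ (witness j=6)
  i=6: ✓ (witness j=6)
  i=7: ✓ (witness j=7)
  i=8: ✓ (witness j=8)
  i=9: ✓ (witness j=10)

1, 2, 3, 4, 5, 6, 7, 8, 9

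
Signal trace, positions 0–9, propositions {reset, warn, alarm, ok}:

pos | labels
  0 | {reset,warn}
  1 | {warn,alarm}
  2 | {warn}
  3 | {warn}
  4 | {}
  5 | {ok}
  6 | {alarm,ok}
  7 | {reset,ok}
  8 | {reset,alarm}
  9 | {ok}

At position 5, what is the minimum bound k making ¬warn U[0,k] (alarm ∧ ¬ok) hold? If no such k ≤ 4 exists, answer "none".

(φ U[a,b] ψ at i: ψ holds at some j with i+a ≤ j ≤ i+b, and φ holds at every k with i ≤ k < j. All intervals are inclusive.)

Need earliest j ≥ 5 with (alarm ∧ ¬ok), and ¬warn at every k in [5,j-1].
  j=5: rhs fails.
  j=6: rhs fails.
  j=7: rhs fails.
  j=8: rhs holds; lhs holds on [5,7]. k = 3.

3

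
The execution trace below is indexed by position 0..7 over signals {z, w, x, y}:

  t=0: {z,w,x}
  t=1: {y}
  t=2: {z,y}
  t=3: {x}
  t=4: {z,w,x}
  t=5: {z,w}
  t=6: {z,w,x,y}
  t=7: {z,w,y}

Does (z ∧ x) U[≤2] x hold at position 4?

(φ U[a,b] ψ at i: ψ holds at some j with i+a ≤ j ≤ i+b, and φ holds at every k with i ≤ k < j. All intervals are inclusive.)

Need some j in [4,6] with x, and (z ∧ x) at every k in [4,j-1].
  j=4: x holds; no prefix to check → satisfied.

True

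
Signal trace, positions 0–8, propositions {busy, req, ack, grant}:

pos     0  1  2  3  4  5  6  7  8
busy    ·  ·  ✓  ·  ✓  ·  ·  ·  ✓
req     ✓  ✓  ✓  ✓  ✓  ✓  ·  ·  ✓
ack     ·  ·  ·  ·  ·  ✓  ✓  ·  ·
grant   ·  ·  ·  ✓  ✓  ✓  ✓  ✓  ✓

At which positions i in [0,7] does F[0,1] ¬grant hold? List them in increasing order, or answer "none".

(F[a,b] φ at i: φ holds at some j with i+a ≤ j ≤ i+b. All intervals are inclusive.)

0, 1, 2

Evaluate at each i in [0,7]:
  i=0: ✓ (witness j=0)
  i=1: ✓ (witness j=1)
  i=2: ✓ (witness j=2)
  i=3: ✗ (none in [3,4])
  i=4: ✗ (none in [4,5])
  i=5: ✗ (none in [5,6])
  i=6: ✗ (none in [6,7])
  i=7: ✗ (none in [7,8])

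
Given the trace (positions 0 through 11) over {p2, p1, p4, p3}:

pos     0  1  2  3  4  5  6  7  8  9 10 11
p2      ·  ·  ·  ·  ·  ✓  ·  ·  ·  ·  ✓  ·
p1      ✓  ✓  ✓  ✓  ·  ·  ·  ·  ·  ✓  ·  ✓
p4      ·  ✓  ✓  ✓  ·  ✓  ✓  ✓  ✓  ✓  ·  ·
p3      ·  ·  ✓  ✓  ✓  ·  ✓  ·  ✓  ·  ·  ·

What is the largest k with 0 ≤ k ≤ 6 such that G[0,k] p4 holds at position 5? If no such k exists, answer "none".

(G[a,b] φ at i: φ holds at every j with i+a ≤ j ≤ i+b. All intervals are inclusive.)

4

p4 must hold from j=5 onward; find where it first fails.
  j=5: holds
  j=6: holds
  j=7: holds
  j=8: holds
  j=9: holds
  j=10: fails
Holds on [5,9], so largest k = 4.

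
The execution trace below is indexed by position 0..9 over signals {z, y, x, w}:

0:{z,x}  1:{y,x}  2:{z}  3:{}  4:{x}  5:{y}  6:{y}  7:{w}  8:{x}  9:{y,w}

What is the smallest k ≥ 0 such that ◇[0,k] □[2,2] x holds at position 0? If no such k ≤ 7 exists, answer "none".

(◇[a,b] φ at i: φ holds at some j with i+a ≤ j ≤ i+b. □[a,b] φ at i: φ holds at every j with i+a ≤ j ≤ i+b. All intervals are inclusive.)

Scan j = 0,1,… for □[2,2] x:
  j=0: fails
  j=1: fails
  j=2: holds
First hit at j=2, so smallest k = 2-0 = 2.

2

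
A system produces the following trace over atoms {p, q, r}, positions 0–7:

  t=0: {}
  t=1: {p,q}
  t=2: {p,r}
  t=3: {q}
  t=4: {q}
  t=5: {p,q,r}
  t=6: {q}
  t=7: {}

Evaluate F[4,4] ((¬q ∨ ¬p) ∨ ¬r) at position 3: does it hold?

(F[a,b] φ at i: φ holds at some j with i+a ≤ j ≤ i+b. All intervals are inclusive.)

True

Check ((¬q ∨ ¬p) ∨ ¬r) at each j in [7,7]:
  j=7: true
Found at j=7 → formula holds.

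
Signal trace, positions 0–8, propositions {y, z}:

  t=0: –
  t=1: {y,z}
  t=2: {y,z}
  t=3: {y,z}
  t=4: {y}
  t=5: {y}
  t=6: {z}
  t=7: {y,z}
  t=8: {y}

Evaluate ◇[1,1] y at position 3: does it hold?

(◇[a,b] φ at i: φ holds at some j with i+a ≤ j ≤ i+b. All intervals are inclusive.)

Holds

Check y at each j in [4,4]:
  j=4: true
Found at j=4 → formula holds.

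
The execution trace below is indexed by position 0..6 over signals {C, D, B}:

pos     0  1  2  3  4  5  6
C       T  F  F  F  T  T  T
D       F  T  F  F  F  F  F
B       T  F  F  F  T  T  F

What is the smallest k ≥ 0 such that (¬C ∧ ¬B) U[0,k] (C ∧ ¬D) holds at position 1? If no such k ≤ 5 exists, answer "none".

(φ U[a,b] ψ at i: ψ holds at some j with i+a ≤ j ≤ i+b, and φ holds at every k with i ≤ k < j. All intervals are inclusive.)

3

Need earliest j ≥ 1 with (C ∧ ¬D), and (¬C ∧ ¬B) at every k in [1,j-1].
  j=1: rhs fails.
  j=2: rhs fails.
  j=3: rhs fails.
  j=4: rhs holds; lhs holds on [1,3]. k = 3.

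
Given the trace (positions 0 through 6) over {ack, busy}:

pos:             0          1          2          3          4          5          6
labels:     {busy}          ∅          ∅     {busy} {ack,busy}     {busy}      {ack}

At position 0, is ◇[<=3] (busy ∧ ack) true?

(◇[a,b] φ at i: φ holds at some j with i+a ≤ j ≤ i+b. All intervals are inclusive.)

No

Check (busy ∧ ack) at each j in [0,3]:
  j=0: false
  j=1: false
  j=2: false
  j=3: false
No position in the window satisfies it → formula fails.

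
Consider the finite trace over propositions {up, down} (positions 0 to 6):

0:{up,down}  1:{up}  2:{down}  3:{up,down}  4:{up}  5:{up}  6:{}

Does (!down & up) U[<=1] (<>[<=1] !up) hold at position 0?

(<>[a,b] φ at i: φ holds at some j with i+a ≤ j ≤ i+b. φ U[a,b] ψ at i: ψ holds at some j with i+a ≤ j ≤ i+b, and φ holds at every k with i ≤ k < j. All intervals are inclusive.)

False

Need some j in [0,1] with <>[<=1] !up, and (!down & up) at every k in [0,j-1].
  j=0: <>[<=1] !up — fails (none in [0,1]).
  j=1: <>[<=1] !up holds, but (!down & up) fails at k=0 → not this j.
No j in the window works → until fails.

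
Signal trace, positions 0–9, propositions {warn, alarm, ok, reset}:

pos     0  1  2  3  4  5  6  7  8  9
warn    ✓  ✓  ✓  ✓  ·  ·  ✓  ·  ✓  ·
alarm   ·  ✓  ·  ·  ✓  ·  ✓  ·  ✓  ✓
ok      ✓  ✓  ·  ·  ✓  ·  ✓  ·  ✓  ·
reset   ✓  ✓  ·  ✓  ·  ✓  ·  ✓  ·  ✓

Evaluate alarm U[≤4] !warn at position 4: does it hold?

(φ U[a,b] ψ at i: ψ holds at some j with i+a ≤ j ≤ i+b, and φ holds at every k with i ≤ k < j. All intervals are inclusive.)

Need some j in [4,8] with !warn, and alarm at every k in [4,j-1].
  j=4: !warn holds; no prefix to check → satisfied.

Yes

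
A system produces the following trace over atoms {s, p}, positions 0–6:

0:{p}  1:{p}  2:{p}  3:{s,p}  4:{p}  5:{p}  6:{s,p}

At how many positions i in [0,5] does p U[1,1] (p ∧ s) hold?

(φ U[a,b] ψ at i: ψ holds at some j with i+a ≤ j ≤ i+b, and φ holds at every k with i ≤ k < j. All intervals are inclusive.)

2

Evaluate at each i in [0,5]:
  i=0: ✗ (no rhs in [1,1])
  i=1: ✗ (no rhs in [2,2])
  i=2: ✓ (rhs at j=3; lhs holds on [2,2])
  i=3: ✗ (no rhs in [4,4])
  i=4: ✗ (no rhs in [5,5])
  i=5: ✓ (rhs at j=6; lhs holds on [5,5])
Positions where it holds: {2, 5} → 2.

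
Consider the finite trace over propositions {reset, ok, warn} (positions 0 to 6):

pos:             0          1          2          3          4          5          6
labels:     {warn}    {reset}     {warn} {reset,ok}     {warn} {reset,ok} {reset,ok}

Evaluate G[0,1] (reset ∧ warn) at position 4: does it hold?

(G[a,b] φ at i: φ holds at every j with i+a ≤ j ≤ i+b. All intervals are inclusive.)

Does not hold

Check (reset ∧ warn) at every j in [4,5]:
  j=4: false
  j=5: false
Fails at j=4 → formula fails.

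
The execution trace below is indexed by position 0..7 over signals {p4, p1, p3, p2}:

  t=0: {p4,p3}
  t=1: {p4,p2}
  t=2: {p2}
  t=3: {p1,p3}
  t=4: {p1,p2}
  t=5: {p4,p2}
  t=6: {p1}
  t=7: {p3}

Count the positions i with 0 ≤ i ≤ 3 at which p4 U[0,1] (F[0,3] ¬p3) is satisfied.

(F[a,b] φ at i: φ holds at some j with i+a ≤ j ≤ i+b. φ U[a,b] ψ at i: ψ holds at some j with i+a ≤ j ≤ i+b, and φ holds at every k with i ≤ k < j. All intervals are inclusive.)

4

Evaluate at each i in [0,3]:
  i=0: ✓ (rhs at j=0)
  i=1: ✓ (rhs at j=1)
  i=2: ✓ (rhs at j=2)
  i=3: ✓ (rhs at j=3)
Positions where it holds: {0, 1, 2, 3} → 4.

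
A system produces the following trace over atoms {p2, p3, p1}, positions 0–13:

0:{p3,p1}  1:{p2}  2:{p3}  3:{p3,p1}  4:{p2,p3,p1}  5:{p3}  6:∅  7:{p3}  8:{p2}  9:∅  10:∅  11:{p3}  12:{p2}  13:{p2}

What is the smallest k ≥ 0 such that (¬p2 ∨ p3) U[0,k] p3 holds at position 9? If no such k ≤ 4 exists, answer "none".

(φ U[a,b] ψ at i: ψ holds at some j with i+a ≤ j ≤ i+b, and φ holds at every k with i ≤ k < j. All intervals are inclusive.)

2

Need earliest j ≥ 9 with p3, and (¬p2 ∨ p3) at every k in [9,j-1].
  j=9: rhs fails.
  j=10: rhs fails.
  j=11: rhs holds; lhs holds on [9,10]. k = 2.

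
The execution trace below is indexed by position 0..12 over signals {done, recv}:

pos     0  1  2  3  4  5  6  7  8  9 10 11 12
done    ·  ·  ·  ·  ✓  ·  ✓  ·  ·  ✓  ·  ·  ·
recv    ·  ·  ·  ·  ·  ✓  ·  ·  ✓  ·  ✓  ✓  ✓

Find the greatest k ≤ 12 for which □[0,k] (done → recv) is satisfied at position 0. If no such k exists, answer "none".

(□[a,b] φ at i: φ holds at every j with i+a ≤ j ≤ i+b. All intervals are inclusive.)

3

(done → recv) must hold from j=0 onward; find where it first fails.
  j=0: holds
  j=1: holds
  j=2: holds
  j=3: holds
  j=4: fails
Holds on [0,3], so largest k = 3.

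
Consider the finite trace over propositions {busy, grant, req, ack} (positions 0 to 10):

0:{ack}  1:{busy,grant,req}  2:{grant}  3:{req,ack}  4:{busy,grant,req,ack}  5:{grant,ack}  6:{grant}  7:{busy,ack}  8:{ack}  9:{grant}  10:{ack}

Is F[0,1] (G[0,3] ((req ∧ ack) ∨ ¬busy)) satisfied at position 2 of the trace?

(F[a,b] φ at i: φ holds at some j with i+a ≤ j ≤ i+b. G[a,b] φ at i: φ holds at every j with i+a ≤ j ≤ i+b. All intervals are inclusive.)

Check G[0,3] ((req ∧ ack) ∨ ¬busy) at each j in [2,3]:
  j=2: holds on [2,5]
  j=3: holds on [3,6]
Found at j=2 → formula holds.

True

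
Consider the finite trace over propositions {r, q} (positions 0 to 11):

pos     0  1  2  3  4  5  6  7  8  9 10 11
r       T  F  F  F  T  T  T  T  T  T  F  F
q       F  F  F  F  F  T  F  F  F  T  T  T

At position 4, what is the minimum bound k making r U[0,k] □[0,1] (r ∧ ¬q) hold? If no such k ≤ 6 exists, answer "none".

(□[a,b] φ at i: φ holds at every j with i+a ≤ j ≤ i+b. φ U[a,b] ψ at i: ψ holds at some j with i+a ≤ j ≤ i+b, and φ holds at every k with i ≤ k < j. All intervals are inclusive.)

Need earliest j ≥ 4 with □[0,1] (r ∧ ¬q), and r at every k in [4,j-1].
  j=4: rhs fails.
  j=5: rhs fails.
  j=6: rhs holds; lhs holds on [4,5]. k = 2.

2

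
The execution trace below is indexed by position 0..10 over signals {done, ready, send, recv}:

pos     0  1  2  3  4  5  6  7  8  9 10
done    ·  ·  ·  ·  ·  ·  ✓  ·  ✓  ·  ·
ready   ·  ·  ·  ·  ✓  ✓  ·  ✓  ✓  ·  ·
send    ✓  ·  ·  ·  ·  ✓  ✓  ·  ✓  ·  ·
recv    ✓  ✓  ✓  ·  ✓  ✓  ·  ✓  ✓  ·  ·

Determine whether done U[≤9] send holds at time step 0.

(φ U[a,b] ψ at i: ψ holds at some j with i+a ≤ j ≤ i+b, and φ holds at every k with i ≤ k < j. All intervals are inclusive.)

Holds

Need some j in [0,9] with send, and done at every k in [0,j-1].
  j=0: send holds; no prefix to check → satisfied.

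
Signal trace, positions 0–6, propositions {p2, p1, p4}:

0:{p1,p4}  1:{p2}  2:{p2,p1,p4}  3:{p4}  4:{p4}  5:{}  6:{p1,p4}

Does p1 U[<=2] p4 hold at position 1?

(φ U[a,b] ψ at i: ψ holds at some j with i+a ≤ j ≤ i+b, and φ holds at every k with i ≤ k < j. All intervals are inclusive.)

Need some j in [1,3] with p4, and p1 at every k in [1,j-1].
  j=1: p4 false.
  j=2: p4 holds, but p1 fails at k=1 → not this j.
  j=3: p4 holds, but p1 fails at k=1 → not this j.
No j in the window works → until fails.

False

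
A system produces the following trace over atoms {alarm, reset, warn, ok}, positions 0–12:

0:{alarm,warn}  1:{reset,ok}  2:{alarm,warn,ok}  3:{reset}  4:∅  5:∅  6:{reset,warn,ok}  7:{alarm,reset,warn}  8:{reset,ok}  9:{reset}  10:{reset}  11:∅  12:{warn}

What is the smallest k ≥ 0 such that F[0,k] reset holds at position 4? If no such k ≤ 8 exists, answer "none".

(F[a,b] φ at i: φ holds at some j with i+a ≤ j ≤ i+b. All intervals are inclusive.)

2

Scan j = 4,5,… for reset:
  j=4: fails
  j=5: fails
  j=6: holds
First hit at j=6, so smallest k = 6-4 = 2.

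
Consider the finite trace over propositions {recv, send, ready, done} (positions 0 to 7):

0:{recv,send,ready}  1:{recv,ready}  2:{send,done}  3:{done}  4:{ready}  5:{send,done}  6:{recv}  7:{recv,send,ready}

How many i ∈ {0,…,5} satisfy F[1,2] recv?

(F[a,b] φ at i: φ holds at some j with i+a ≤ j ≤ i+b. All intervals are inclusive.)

Evaluate at each i in [0,5]:
  i=0: ✓ (witness j=1)
  i=1: ✗ (none in [2,3])
  i=2: ✗ (none in [3,4])
  i=3: ✗ (none in [4,5])
  i=4: ✓ (witness j=6)
  i=5: ✓ (witness j=6)
Positions where it holds: {0, 4, 5} → 3.

3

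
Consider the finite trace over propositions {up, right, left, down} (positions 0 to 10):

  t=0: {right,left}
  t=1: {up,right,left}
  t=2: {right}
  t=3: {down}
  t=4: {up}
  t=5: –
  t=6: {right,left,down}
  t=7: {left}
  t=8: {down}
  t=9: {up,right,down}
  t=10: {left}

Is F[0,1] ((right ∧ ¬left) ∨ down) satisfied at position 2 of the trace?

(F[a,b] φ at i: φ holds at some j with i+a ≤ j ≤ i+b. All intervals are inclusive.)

Check ((right ∧ ¬left) ∨ down) at each j in [2,3]:
  j=2: true
  j=3: true
Found at j=2 → formula holds.

True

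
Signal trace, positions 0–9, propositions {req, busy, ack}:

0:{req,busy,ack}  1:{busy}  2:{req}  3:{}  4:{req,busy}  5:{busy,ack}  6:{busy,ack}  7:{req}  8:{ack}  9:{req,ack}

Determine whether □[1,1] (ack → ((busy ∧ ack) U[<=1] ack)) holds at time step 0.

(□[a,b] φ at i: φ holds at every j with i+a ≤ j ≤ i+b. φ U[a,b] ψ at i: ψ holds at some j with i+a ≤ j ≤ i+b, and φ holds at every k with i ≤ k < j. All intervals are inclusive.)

Check (ack → ((busy ∧ ack) U[<=1] ack)) at every j in [1,1]:
  j=1: antecedent false → ✓
All positions satisfy it → formula holds.

True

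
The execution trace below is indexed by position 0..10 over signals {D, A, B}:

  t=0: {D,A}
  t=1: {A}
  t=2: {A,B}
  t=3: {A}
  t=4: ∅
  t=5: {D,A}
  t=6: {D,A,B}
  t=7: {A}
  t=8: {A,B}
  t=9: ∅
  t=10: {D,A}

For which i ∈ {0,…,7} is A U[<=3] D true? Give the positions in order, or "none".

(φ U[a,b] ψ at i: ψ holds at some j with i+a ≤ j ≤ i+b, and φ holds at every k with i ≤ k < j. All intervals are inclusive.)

Evaluate at each i in [0,7]:
  i=0: ✓ (rhs at j=0)
  i=1: ✗ (no rhs in [1,4])
  i=2: ✗ (lhs fails at k=4 before rhs at j=5)
  i=3: ✗ (lhs fails at k=4 before rhs at j=5)
  i=4: ✗ (lhs fails at k=4 before rhs at j=5)
  i=5: ✓ (rhs at j=5)
  i=6: ✓ (rhs at j=6)
  i=7: ✗ (lhs fails at k=9 before rhs at j=10)

0, 5, 6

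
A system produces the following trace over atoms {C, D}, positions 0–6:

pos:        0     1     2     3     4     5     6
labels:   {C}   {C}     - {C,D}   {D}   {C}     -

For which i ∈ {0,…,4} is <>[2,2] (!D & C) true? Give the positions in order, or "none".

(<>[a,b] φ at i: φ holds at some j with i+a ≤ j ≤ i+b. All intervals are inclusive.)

Evaluate at each i in [0,4]:
  i=0: ✗ (none in [2,2])
  i=1: ✗ (none in [3,3])
  i=2: ✗ (none in [4,4])
  i=3: ✓ (witness j=5)
  i=4: ✗ (none in [6,6])

3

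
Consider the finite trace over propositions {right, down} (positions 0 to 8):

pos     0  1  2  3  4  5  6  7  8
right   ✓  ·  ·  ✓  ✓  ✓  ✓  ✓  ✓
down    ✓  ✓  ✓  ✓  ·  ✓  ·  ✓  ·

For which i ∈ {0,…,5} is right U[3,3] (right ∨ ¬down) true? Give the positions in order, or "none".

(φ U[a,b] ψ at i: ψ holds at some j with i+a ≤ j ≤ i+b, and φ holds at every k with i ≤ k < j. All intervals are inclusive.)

Evaluate at each i in [0,5]:
  i=0: ✗ (lhs fails at k=1 before rhs at j=3)
  i=1: ✗ (lhs fails at k=1 before rhs at j=4)
  i=2: ✗ (lhs fails at k=2 before rhs at j=5)
  i=3: ✓ (rhs at j=6; lhs holds on [3,5])
  i=4: ✓ (rhs at j=7; lhs holds on [4,6])
  i=5: ✓ (rhs at j=8; lhs holds on [5,7])

3, 4, 5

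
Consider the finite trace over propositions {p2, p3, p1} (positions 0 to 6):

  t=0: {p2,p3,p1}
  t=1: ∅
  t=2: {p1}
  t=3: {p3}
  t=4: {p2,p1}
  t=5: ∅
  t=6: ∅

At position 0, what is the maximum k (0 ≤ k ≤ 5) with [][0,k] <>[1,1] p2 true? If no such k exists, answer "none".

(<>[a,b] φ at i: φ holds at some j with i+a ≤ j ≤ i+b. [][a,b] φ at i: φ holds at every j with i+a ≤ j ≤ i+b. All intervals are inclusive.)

none

<>[1,1] p2 must hold from j=0 onward; find where it first fails.
  j=0: fails → no k works.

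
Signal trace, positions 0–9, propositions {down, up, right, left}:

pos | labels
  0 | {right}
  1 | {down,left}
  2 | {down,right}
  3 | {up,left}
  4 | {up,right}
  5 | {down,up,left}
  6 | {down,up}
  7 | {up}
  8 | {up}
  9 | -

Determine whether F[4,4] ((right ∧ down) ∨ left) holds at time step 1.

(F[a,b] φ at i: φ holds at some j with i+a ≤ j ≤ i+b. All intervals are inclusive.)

Holds

Check ((right ∧ down) ∨ left) at each j in [5,5]:
  j=5: true
Found at j=5 → formula holds.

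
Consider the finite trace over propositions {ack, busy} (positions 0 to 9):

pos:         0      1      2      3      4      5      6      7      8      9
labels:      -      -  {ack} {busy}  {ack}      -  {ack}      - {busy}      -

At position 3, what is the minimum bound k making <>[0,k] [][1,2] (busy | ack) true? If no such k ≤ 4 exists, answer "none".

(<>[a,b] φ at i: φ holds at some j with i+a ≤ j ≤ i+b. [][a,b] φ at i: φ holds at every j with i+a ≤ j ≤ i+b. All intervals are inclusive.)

none

Scan j = 3,4,… for [][1,2] (busy | ack):
  j=3: fails
  j=4: fails
  j=5: fails
  j=6: fails
  j=7: fails
No j in [3,7] satisfies it → none.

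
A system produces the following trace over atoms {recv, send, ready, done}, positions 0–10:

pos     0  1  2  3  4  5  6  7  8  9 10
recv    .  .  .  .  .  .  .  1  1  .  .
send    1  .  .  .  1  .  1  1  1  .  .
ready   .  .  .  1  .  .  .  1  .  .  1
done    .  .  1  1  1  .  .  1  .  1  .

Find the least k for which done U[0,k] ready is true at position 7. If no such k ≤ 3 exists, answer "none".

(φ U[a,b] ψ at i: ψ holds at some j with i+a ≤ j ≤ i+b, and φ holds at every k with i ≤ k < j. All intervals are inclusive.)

0

Need earliest j ≥ 7 with ready, and done at every k in [7,j-1].
  j=7: rhs holds (empty prefix). k = 0.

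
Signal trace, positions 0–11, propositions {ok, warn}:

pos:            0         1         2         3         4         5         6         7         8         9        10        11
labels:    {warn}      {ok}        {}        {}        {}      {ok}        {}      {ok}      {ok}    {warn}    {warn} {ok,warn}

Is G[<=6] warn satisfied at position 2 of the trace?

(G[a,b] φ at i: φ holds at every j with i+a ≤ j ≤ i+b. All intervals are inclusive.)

False

Check warn at every j in [2,8]:
  j=2: false
  j=3: false
  j=4: false
  j=5: false
  j=6: false
  j=7: false
  j=8: false
Fails at j=2 → formula fails.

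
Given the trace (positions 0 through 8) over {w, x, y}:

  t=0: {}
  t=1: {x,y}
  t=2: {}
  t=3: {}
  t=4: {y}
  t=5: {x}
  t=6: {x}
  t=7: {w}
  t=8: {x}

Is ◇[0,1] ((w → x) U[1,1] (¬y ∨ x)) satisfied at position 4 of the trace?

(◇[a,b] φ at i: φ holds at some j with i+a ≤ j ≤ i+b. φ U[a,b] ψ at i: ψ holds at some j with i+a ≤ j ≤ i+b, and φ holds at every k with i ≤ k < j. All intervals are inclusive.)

Check ((w → x) U[1,1] (¬y ∨ x)) at each j in [4,5]:
  j=4: holds
  j=5: holds
Found at j=4 → formula holds.

Yes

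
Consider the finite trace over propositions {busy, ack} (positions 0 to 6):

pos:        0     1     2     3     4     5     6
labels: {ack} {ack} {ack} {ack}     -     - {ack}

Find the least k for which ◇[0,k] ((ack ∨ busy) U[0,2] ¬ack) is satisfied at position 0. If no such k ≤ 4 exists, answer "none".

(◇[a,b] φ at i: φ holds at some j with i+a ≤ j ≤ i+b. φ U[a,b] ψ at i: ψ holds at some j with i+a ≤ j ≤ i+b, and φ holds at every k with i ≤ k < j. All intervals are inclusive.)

Scan j = 0,1,… for ((ack ∨ busy) U[0,2] ¬ack):
  j=0: fails
  j=1: fails
  j=2: holds
First hit at j=2, so smallest k = 2-0 = 2.

2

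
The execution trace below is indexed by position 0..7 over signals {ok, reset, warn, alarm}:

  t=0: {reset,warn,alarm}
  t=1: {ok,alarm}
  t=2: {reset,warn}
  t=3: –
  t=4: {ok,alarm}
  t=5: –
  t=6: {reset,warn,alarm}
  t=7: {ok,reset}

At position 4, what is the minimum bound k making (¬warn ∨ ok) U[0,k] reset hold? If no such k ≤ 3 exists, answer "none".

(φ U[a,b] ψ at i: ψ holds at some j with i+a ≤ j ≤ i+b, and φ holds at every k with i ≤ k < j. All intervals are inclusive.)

Need earliest j ≥ 4 with reset, and (¬warn ∨ ok) at every k in [4,j-1].
  j=4: rhs fails.
  j=5: rhs fails.
  j=6: rhs holds; lhs holds on [4,5]. k = 2.

2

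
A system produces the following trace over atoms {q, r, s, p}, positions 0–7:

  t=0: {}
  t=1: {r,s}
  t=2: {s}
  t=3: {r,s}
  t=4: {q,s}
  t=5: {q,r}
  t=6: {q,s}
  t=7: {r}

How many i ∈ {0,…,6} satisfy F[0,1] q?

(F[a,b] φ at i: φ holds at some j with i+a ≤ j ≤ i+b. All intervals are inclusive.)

4

Evaluate at each i in [0,6]:
  i=0: ✗ (none in [0,1])
  i=1: ✗ (none in [1,2])
  i=2: ✗ (none in [2,3])
  i=3: ✓ (witness j=4)
  i=4: ✓ (witness j=4)
  i=5: ✓ (witness j=5)
  i=6: ✓ (witness j=6)
Positions where it holds: {3, 4, 5, 6} → 4.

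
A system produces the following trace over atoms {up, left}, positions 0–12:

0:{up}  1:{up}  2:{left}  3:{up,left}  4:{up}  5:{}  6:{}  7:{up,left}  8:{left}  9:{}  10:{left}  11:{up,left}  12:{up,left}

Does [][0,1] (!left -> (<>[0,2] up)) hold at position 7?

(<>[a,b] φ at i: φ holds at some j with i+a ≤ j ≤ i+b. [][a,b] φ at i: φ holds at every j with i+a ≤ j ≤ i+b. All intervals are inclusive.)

Yes

Check (!left -> (<>[0,2] up)) at every j in [7,8]:
  j=7: antecedent false → ✓
  j=8: antecedent false → ✓
All positions satisfy it → formula holds.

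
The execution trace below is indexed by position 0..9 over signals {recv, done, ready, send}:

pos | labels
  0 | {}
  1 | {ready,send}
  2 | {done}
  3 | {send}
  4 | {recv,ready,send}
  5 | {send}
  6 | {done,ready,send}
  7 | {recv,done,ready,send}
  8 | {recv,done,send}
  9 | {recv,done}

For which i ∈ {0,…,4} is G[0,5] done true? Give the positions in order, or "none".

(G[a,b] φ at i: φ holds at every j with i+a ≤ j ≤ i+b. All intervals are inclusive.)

none

Evaluate at each i in [0,4]:
  i=0: ✗ (fails at j=0)
  i=1: ✗ (fails at j=1)
  i=2: ✗ (fails at j=3)
  i=3: ✗ (fails at j=3)
  i=4: ✗ (fails at j=4)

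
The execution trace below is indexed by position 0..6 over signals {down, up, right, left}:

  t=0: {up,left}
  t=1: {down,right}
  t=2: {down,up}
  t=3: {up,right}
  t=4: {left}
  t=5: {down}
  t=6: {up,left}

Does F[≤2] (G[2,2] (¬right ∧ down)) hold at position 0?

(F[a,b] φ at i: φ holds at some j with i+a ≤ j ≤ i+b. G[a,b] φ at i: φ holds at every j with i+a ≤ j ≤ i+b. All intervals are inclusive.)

Check G[2,2] (¬right ∧ down) at each j in [0,2]:
  j=0: holds on [2,2]
  j=1: fails at 3
  j=2: fails at 4
Found at j=0 → formula holds.

True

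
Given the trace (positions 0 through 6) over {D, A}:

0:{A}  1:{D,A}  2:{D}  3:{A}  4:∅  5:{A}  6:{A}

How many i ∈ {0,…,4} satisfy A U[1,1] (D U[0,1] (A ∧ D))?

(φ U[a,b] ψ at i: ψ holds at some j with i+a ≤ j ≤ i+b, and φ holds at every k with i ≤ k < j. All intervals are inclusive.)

Evaluate at each i in [0,4]:
  i=0: ✓ (rhs at j=1; lhs holds on [0,0])
  i=1: ✗ (no rhs in [2,2])
  i=2: ✗ (no rhs in [3,3])
  i=3: ✗ (no rhs in [4,4])
  i=4: ✗ (no rhs in [5,5])
Positions where it holds: {0} → 1.

1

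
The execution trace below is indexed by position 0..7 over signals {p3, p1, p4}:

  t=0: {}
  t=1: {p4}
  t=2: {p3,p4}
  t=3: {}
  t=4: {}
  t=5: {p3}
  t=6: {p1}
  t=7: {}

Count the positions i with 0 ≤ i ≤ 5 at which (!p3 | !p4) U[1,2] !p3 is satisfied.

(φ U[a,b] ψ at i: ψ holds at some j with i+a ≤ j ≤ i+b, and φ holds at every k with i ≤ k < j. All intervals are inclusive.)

4

Evaluate at each i in [0,5]:
  i=0: ✓ (rhs at j=1; lhs holds on [0,0])
  i=1: ✗ (lhs fails at k=2 before rhs at j=3)
  i=2: ✗ (lhs fails at k=2 before rhs at j=3)
  i=3: ✓ (rhs at j=4; lhs holds on [3,3])
  i=4: ✓ (rhs at j=6; lhs holds on [4,5])
  i=5: ✓ (rhs at j=6; lhs holds on [5,5])
Positions where it holds: {0, 3, 4, 5} → 4.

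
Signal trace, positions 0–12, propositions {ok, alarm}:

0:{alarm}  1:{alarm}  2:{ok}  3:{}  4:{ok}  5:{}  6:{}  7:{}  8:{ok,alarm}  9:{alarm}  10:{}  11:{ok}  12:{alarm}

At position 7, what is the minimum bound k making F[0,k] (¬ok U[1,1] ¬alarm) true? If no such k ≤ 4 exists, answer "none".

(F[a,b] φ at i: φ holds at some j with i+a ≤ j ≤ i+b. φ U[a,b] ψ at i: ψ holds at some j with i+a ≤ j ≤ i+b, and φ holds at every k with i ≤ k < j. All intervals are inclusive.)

2

Scan j = 7,8,… for (¬ok U[1,1] ¬alarm):
  j=7: fails
  j=8: fails
  j=9: holds
First hit at j=9, so smallest k = 9-7 = 2.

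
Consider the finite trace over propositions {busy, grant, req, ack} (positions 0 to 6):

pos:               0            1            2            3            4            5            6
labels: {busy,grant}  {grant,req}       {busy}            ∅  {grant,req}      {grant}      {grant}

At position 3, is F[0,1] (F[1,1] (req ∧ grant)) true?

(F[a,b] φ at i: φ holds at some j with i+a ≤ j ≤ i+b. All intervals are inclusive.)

Holds

Check F[1,1] (req ∧ grant) at each j in [3,4]:
  j=3: holds (witness at 4)
  j=4: fails (none in [5,5])
Found at j=3 → formula holds.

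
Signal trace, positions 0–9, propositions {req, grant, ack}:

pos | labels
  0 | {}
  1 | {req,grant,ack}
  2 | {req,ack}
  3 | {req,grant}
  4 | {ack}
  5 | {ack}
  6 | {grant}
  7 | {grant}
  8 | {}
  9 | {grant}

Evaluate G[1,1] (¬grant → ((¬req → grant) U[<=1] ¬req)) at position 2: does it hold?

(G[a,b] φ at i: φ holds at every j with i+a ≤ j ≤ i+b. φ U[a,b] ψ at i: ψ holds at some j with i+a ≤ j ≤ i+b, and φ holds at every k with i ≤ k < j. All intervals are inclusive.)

Yes

Check (¬grant → ((¬req → grant) U[<=1] ¬req)) at every j in [3,3]:
  j=3: antecedent false → ✓
All positions satisfy it → formula holds.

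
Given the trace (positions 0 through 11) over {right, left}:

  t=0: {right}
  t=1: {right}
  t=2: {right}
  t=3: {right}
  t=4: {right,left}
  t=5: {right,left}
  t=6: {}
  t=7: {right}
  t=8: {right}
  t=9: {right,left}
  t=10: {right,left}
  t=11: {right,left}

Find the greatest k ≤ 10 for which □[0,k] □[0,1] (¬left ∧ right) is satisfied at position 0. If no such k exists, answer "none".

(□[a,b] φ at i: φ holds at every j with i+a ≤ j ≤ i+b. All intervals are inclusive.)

2

□[0,1] (¬left ∧ right) must hold from j=0 onward; find where it first fails.
  j=0: holds
  j=1: holds
  j=2: holds
  j=3: fails
Holds on [0,2], so largest k = 2.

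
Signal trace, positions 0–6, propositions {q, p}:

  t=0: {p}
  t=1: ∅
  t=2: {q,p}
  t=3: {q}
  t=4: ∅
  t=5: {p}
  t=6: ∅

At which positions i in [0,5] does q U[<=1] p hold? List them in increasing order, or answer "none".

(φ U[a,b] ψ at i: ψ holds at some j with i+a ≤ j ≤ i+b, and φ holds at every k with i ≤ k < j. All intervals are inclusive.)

0, 2, 5

Evaluate at each i in [0,5]:
  i=0: ✓ (rhs at j=0)
  i=1: ✗ (lhs fails at k=1 before rhs at j=2)
  i=2: ✓ (rhs at j=2)
  i=3: ✗ (no rhs in [3,4])
  i=4: ✗ (lhs fails at k=4 before rhs at j=5)
  i=5: ✓ (rhs at j=5)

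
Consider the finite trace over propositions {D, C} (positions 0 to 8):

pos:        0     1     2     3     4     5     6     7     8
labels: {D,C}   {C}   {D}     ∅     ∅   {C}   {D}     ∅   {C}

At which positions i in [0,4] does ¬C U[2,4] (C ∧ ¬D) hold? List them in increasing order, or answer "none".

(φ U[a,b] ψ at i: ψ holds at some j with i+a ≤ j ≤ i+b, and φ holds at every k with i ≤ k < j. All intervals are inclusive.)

2, 3

Evaluate at each i in [0,4]:
  i=0: ✗ (no rhs in [2,4])
  i=1: ✗ (lhs fails at k=1 before rhs at j=5)
  i=2: ✓ (rhs at j=5; lhs holds on [2,4])
  i=3: ✓ (rhs at j=5; lhs holds on [3,4])
  i=4: ✗ (lhs fails at k=5 before rhs at j=8)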